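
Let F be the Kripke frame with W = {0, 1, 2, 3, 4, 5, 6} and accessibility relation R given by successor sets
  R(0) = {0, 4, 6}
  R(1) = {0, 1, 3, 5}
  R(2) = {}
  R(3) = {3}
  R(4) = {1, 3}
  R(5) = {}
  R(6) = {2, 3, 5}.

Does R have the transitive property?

No

Transitive: no — 0 R 4 and 4 R 1, but not 0 R 1.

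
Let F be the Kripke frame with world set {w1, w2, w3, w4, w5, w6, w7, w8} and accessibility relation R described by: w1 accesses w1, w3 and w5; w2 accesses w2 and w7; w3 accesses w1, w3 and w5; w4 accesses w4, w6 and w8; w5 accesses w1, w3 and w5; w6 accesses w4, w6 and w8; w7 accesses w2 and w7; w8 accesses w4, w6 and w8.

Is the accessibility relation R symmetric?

Yes

Symmetric: yes — every pair in R has its reverse in R.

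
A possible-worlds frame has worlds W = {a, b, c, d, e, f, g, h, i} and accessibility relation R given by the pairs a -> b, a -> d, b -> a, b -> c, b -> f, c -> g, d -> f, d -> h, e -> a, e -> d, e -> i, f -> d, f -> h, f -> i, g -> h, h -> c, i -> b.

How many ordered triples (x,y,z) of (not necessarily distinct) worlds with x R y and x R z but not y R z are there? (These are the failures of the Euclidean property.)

Enumerating: (a,b,b), (a,b,d), (a,d,b), (a,d,d), (b,a,a), (b,a,c), (b,a,f), (b,c,a), (b,c,c), (b,c,f), (b,f,a), (b,f,c), … and 24 more.
Total: 36.

36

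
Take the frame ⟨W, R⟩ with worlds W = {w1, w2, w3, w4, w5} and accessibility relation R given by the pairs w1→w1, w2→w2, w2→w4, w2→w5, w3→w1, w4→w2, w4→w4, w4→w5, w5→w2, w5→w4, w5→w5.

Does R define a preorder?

No

Reflexive: no — w3 is not related to itself.
Transitive: yes — every two-step R-path is closed by a direct edge.
So R is not a preorder.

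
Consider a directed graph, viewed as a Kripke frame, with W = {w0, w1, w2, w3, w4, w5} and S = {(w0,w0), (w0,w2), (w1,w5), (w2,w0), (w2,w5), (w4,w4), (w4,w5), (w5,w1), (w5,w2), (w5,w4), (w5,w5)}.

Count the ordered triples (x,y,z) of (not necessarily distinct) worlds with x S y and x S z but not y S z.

Enumerating: (w0,w2,w2), (w2,w0,w5), (w2,w5,w0), (w5,w1,w1), (w5,w1,w2), (w5,w1,w4), (w5,w2,w1), (w5,w2,w2), (w5,w2,w4), (w5,w4,w1), (w5,w4,w2).

11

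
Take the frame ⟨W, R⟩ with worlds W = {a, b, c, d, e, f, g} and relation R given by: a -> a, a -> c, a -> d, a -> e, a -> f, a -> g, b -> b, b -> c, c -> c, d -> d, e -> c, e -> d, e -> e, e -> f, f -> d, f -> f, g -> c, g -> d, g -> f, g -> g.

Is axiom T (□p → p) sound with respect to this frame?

Axiom T corresponds to the accessibility relation being reflexive.
Reflexive: yes — every world is R-related to itself.

Yes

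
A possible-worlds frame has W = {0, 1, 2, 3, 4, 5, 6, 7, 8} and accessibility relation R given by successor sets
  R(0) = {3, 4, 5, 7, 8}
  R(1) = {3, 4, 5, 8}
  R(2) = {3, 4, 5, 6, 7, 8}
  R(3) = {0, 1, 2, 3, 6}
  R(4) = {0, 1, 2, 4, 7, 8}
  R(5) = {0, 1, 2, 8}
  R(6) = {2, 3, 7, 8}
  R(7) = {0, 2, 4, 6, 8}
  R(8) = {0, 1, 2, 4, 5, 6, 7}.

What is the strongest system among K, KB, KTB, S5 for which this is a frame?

Symmetric (axiom B): yes — every pair in R has its reverse in R.
Reflexive (axiom T): no — 0 is not related to itself.
Euclidean (axiom 5): no — 0 R 3 and 0 R 4, but not 3 R 4.
So F validates K, KB; KTB would additionally require R to be reflexive. The strongest is KB.

KB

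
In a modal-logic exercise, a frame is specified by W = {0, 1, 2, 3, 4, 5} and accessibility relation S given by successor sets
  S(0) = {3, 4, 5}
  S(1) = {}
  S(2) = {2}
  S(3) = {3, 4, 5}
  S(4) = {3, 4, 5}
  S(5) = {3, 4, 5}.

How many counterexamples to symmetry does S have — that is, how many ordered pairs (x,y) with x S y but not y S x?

3

Enumerating: (0,3), (0,4), (0,5).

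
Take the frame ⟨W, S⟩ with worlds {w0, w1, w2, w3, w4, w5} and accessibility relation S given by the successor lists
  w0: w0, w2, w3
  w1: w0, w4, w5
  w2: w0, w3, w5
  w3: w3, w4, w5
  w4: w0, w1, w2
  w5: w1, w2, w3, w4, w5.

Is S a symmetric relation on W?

Symmetric: no — w0 S w3 but not w3 S w0.

No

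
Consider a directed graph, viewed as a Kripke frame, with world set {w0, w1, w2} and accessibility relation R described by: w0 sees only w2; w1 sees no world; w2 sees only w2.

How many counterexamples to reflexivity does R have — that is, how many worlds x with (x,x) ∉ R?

Enumerating: w0, w1.

2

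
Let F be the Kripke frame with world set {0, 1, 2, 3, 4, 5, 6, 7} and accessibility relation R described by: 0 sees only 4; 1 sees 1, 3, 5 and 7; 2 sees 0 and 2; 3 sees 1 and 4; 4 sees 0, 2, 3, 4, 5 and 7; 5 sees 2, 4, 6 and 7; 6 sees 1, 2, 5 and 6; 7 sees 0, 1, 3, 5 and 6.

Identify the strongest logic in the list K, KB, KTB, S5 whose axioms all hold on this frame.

Symmetric (axiom B): no — 1 R 5 but not 5 R 1.
Reflexive (axiom T): no — 0 is not related to itself.
Euclidean (axiom 5): no — 1 R 3 and 1 R 5, but not 3 R 5.
So F validates K; KB would additionally require R to be symmetric. The strongest is K.

K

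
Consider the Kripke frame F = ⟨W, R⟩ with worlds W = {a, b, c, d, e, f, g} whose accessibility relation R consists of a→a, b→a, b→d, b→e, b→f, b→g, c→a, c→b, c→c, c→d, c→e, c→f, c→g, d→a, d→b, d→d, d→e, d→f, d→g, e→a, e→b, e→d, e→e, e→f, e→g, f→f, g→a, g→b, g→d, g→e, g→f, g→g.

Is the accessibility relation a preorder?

Reflexive: no — b is not related to itself.
Transitive: no — b R d and d R b, but not b R b.
So R is not a preorder.

No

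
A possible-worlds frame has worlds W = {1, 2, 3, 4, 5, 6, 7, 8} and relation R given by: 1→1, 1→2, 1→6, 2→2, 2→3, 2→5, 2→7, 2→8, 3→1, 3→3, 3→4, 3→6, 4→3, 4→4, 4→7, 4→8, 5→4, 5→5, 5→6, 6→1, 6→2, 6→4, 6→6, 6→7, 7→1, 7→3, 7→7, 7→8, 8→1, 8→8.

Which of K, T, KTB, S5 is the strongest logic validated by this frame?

T

Reflexive (axiom T): yes — every world is R-related to itself.
Symmetric (axiom B): no — 1 R 2 but not 2 R 1.
Euclidean (axiom 5): no — 1 R 2 and 1 R 6, but not 2 R 6.
So F validates K, T; KTB would additionally require R to be symmetric. The strongest is T.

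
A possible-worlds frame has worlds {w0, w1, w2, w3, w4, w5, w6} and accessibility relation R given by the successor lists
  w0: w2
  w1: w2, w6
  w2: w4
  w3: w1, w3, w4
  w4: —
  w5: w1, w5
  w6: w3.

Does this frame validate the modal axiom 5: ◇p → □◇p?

By correspondence theory, 5 is valid on a frame iff R is Euclidean.
Euclidean: no — w1 R w2 and w1 R w6, but not w2 R w6.

No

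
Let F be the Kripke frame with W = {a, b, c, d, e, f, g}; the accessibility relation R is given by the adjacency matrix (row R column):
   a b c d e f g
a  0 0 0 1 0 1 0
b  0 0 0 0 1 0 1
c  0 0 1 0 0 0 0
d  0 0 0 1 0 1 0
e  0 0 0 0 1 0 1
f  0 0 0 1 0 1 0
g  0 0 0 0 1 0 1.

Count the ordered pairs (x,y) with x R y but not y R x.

4

Enumerating: (a,d), (a,f), (b,e), (b,g).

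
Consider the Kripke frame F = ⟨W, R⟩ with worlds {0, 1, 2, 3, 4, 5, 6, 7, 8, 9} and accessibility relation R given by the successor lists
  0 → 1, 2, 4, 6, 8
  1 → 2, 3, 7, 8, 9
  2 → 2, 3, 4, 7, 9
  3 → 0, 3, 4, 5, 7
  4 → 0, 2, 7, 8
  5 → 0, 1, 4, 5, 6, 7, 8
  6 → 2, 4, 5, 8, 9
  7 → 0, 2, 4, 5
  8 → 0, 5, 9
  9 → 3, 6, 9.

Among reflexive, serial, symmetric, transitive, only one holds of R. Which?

Reflexive: no — 0 is not related to itself.
Serial: yes — every world has a successor (e.g. 0 R 1).
Symmetric: no — 0 R 1 but not 1 R 0.
Transitive: no — 0 R 1 and 1 R 3, but not 0 R 3.
Only serial holds.

serial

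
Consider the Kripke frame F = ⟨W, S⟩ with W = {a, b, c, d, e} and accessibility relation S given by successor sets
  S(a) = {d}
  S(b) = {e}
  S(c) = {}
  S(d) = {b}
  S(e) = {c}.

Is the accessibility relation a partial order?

Reflexive: no — a is not related to itself.
Transitive: no — a S d and d S b, but not a S b.
Antisymmetric: yes — no distinct pair is related both ways.
So S is not a partial order.

No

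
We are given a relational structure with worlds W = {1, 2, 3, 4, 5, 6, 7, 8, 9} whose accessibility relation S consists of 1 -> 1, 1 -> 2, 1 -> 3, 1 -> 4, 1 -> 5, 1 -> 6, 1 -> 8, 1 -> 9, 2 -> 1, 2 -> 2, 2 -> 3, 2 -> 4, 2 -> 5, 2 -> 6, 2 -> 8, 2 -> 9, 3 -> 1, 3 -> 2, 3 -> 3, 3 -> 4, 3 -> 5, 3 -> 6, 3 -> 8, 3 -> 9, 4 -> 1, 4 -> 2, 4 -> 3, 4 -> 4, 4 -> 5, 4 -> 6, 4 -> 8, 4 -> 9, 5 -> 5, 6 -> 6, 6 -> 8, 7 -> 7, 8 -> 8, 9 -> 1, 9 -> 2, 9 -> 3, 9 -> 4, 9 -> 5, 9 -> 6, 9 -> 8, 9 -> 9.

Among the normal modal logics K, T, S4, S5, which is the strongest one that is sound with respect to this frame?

Reflexive (axiom T): yes — every world is S-related to itself.
Transitive (axiom 4): yes — every two-step S-path is closed by a direct edge.
Euclidean (axiom 5): no — 1 S 5 and 1 S 2, but not 5 S 2.
So F validates K, T, S4; S5 would additionally require S to be Euclidean. The strongest is S4.

S4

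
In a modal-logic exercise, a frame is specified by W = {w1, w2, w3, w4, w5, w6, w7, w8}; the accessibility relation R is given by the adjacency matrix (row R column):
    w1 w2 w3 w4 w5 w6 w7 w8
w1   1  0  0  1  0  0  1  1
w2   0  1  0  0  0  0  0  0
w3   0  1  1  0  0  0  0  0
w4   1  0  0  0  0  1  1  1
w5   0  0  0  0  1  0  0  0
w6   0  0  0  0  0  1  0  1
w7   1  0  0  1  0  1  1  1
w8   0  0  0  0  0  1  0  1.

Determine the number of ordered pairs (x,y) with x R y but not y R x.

Enumerating: (w1,w8), (w3,w2), (w4,w6), (w4,w8), (w7,w6), (w7,w8).

6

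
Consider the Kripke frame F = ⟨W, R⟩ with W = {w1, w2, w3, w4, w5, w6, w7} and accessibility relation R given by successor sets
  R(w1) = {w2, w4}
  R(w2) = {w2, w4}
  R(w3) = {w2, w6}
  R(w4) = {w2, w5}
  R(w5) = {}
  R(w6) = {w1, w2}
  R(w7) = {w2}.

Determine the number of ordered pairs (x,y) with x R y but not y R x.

Enumerating: (w1,w2), (w1,w4), (w3,w2), (w3,w6), (w4,w5), (w6,w1), (w6,w2), (w7,w2).

8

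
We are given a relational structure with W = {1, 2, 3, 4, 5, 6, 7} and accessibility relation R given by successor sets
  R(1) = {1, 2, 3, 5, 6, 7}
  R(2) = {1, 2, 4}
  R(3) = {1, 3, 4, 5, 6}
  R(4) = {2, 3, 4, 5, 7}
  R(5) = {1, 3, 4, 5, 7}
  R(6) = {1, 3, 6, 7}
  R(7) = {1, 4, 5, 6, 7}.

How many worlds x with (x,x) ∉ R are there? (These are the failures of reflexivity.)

0

R is reflexive; there are no such worlds.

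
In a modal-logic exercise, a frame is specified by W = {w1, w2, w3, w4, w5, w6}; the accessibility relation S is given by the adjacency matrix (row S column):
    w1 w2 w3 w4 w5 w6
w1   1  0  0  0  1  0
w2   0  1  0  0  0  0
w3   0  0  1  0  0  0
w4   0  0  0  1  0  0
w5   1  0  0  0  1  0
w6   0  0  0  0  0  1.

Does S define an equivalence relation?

Reflexive: yes — every world is S-related to itself.
Symmetric: yes — every pair in S has its reverse in S.
Transitive: yes — every two-step S-path is closed by a direct edge.
So S is an equivalence relation.

Yes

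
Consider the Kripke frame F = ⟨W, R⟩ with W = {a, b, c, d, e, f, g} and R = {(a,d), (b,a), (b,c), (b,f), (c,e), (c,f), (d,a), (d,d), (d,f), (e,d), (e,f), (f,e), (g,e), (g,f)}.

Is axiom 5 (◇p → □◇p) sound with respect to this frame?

No

The schema 5 characterises exactly the Euclidean frames.
Euclidean: no — b R a and b R c, but not a R c.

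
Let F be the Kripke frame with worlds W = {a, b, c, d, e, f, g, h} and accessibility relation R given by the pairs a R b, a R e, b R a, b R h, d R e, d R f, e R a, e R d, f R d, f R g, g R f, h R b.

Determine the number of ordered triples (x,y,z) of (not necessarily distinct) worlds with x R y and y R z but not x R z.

Enumerating: (a,b,a), (a,b,h), (a,e,a), (a,e,d), (b,a,b), (b,a,e), (b,h,b), (d,e,a), (d,e,d), (d,f,d), (d,f,g), (e,a,b), … and 10 more.
Total: 22.

22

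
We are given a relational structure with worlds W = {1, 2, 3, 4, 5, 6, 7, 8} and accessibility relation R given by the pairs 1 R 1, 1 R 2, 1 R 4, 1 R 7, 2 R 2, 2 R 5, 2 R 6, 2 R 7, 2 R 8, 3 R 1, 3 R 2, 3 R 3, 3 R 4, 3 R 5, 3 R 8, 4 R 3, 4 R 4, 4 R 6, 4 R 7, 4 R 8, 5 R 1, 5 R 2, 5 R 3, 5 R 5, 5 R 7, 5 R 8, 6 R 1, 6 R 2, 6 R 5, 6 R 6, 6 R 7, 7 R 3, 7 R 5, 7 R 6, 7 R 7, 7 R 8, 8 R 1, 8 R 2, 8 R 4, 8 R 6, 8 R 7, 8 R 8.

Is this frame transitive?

Transitive: no — 1 R 2 and 2 R 5, but not 1 R 5.

No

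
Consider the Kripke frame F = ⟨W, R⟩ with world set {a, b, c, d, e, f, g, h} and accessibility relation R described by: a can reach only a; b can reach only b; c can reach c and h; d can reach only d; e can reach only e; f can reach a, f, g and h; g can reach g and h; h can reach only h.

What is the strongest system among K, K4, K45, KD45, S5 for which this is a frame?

Transitive (axiom 4): yes — every two-step R-path is closed by a direct edge.
Euclidean (axiom 5): no — f R a and f R g, but not a R g.
Serial (axiom D): yes — every world has a successor (e.g. a R a).
Reflexive (axiom T): yes — every world is R-related to itself.
So F validates K, K4; K45 would additionally require R to be Euclidean. The strongest is K4.

K4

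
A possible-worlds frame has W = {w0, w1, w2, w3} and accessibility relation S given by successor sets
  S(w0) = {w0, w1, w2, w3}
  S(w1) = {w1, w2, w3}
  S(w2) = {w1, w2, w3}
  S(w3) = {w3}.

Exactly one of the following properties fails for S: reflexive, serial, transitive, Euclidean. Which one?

Euclidean

Reflexive: yes — every world is S-related to itself.
Serial: yes — every world has a successor (e.g. w0 S w0).
Transitive: yes — every two-step S-path is closed by a direct edge.
Euclidean: no — w0 S w3 and w0 S w1, but not w3 S w1.
Only Euclidean fails.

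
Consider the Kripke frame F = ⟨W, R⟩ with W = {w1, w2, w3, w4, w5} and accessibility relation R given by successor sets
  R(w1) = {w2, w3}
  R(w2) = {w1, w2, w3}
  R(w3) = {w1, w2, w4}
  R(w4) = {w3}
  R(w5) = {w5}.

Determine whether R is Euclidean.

No

Euclidean: no — w3 R w1 and w3 R w4, but not w1 R w4.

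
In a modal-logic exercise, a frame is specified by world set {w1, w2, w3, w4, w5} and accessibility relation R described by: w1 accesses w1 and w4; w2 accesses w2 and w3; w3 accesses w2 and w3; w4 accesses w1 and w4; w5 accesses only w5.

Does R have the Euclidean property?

Yes

Euclidean: yes — any two successors of a common world are R-related.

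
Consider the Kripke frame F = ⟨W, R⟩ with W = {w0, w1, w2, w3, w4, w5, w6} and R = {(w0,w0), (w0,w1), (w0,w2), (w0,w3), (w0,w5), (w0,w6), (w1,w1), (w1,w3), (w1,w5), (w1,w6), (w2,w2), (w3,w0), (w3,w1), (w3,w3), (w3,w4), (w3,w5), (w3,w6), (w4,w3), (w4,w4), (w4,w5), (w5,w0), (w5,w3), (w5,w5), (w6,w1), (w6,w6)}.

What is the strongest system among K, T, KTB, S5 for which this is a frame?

T

Reflexive (axiom T): yes — every world is R-related to itself.
Symmetric (axiom B): no — w0 R w1 but not w1 R w0.
Euclidean (axiom 5): no — w0 R w1 and w0 R w2, but not w1 R w2.
So F validates K, T; KTB would additionally require R to be symmetric. The strongest is T.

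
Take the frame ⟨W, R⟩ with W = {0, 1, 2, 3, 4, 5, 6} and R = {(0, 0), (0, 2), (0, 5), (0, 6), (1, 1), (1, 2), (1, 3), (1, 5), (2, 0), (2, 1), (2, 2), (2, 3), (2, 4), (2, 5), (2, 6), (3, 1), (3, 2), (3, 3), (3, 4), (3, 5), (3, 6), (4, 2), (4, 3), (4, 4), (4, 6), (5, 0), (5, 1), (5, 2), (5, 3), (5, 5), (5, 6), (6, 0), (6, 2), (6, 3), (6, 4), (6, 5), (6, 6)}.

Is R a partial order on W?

No

Reflexive: yes — every world is R-related to itself.
Transitive: no — 0 R 2 and 2 R 1, but not 0 R 1.
Antisymmetric: no — 0 R 2 and 2 R 0 with 0 ≠ 2.
So R is not a partial order.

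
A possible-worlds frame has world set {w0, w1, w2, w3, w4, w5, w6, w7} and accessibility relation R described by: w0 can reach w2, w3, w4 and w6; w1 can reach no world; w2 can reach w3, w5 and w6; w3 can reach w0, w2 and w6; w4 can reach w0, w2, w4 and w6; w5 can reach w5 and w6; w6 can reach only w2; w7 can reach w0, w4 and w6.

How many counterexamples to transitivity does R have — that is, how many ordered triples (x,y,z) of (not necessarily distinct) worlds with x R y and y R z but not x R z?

21

Enumerating: (w0,w2,w5), (w0,w3,w0), (w0,w4,w0), (w2,w3,w0), (w2,w3,w2), (w2,w6,w2), (w3,w0,w3), (w3,w0,w4), (w3,w2,w3), (w3,w2,w5), (w4,w0,w3), (w4,w2,w3), … and 9 more.
Total: 21.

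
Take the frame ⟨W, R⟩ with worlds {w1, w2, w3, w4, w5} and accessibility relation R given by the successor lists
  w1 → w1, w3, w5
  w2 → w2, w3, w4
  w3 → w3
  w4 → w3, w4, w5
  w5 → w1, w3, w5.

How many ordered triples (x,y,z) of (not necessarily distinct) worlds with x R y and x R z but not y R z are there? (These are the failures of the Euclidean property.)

Enumerating: (w1,w3,w1), (w1,w3,w5), (w2,w3,w2), (w2,w3,w4), (w2,w4,w2), (w4,w3,w4), (w4,w3,w5), (w4,w5,w4), (w5,w3,w1), (w5,w3,w5).

10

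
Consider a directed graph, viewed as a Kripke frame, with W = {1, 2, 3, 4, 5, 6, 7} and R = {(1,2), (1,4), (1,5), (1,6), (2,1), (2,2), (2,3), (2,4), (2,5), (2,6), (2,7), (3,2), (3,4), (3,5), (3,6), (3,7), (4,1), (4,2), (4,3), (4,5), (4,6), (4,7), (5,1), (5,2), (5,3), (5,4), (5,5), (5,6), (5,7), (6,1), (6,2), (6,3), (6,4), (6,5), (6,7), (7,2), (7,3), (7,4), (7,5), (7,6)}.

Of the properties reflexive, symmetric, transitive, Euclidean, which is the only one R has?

symmetric

Reflexive: no — 1 is not related to itself.
Symmetric: yes — every pair in R has its reverse in R.
Transitive: no — 1 R 2 and 2 R 3, but not 1 R 3.
Euclidean: no — 2 R 1 and 2 R 3, but not 1 R 3.
Only symmetric holds.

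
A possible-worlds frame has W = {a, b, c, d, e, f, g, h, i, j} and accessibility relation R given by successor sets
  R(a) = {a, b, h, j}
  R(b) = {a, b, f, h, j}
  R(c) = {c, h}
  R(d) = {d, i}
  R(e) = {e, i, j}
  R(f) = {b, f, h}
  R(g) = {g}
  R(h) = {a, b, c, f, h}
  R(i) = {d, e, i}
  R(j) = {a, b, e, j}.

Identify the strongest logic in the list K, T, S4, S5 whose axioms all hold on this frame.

T

Reflexive (axiom T): yes — every world is R-related to itself.
Transitive (axiom 4): no — a R b and b R f, but not a R f.
Euclidean (axiom 5): no — a R h and a R j, but not h R j.
So F validates K, T; S4 would additionally require R to be transitive. The strongest is T.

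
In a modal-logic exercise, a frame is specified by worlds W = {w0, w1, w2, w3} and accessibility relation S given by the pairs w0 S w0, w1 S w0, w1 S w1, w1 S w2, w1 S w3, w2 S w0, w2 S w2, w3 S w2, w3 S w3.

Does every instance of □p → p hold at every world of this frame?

Yes

By correspondence theory, T is valid on a frame iff S is reflexive.
Reflexive: yes — every world is S-related to itself.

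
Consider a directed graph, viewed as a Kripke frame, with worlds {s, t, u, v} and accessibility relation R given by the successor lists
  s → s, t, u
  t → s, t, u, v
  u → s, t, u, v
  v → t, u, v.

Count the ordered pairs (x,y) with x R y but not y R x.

0

R is symmetric; there are no such tuples.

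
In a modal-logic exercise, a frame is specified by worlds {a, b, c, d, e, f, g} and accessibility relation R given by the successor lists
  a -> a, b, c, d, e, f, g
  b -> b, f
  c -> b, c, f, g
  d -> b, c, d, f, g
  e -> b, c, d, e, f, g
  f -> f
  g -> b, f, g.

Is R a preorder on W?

Reflexive: yes — every world is R-related to itself.
Transitive: yes — every two-step R-path is closed by a direct edge.
So R is a preorder.

Yes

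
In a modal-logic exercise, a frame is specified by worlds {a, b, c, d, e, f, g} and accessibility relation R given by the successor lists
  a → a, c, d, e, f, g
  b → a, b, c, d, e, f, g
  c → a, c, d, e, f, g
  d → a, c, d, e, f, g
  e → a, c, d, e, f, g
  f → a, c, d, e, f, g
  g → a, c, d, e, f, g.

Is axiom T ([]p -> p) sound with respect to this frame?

Axiom T corresponds to the accessibility relation being reflexive.
Reflexive: yes — every world is R-related to itself.

Yes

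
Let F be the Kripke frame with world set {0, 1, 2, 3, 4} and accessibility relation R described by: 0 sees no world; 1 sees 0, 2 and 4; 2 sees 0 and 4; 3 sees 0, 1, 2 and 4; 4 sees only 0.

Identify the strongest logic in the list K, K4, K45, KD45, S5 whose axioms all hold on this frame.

K4

Transitive (axiom 4): yes — every two-step R-path is closed by a direct edge.
Euclidean (axiom 5): no — 1 R 0 and 1 R 2, but not 0 R 2.
Serial (axiom D): no — 0 has no R-successor.
Reflexive (axiom T): no — 0 is not related to itself.
So F validates K, K4; K45 would additionally require R to be Euclidean. The strongest is K4.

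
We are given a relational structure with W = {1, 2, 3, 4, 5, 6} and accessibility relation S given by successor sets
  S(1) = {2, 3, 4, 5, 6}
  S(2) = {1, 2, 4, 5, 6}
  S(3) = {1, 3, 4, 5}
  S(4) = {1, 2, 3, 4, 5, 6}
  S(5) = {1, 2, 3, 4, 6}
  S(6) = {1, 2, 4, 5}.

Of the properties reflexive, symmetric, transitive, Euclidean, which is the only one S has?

symmetric

Reflexive: no — 1 is not related to itself.
Symmetric: yes — every pair in S has its reverse in S.
Transitive: no — 2 S 1 and 1 S 3, but not 2 S 3.
Euclidean: no — 1 S 2 and 1 S 3, but not 2 S 3.
Only symmetric holds.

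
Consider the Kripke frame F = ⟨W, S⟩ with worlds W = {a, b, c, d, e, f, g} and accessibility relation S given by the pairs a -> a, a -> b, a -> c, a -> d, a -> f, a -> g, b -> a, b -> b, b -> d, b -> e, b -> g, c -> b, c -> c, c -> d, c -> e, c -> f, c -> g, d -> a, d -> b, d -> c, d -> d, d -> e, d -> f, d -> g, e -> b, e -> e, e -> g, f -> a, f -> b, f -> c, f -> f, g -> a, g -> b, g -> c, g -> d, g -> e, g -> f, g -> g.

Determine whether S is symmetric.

Symmetric: no — a S c but not c S a.

No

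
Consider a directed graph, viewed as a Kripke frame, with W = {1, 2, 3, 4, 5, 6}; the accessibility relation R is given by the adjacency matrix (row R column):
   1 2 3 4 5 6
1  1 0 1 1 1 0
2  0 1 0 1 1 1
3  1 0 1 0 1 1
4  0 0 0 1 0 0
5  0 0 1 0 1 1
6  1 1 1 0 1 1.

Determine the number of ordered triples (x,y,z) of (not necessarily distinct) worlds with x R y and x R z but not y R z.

Enumerating: (1,3,4), (1,4,1), (1,4,3), (1,4,5), (1,5,1), (1,5,4), (2,4,2), (2,4,5), (2,4,6), (2,5,2), (2,5,4), (2,6,4), … and 9 more.
Total: 21.

21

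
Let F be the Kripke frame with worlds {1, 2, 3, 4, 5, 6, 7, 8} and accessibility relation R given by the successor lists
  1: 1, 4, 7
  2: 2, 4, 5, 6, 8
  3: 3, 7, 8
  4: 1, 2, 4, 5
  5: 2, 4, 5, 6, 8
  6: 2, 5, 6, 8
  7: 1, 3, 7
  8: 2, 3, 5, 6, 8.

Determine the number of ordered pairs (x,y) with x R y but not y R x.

R is symmetric; there are no such tuples.

0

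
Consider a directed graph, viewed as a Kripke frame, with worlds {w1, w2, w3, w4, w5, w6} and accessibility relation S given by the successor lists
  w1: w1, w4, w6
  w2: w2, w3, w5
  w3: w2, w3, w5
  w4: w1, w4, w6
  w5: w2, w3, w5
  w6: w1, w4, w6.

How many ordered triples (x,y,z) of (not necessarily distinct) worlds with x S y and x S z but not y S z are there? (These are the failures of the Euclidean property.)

0

S is Euclidean; there are no such tuples.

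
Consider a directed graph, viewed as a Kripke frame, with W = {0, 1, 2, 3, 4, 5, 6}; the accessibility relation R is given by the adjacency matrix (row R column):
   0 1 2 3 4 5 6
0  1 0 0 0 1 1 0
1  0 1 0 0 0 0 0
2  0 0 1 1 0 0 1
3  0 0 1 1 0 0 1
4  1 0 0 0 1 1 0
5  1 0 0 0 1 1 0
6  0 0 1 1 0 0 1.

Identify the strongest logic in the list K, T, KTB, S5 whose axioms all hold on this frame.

S5

Reflexive (axiom T): yes — every world is R-related to itself.
Symmetric (axiom B): yes — every pair in R has its reverse in R.
Euclidean (axiom 5): yes — any two successors of a common world are R-related.
So F validates K, T, KTB, S5. The strongest is S5.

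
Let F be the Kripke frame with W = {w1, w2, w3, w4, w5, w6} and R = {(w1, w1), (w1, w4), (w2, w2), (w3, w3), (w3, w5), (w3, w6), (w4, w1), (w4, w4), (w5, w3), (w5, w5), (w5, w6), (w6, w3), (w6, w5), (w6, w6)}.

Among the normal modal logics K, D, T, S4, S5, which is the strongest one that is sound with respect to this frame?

Serial (axiom D): yes — every world has a successor (e.g. w1 R w1).
Reflexive (axiom T): yes — every world is R-related to itself.
Transitive (axiom 4): yes — every two-step R-path is closed by a direct edge.
Euclidean (axiom 5): yes — any two successors of a common world are R-related.
So F validates K, D, T, S4, S5. The strongest is S5.

S5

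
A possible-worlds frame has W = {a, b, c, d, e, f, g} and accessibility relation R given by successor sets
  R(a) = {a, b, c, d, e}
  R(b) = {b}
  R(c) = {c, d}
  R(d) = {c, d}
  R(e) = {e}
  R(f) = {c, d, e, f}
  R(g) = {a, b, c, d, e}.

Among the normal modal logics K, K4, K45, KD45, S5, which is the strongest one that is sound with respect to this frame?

K4

Transitive (axiom 4): yes — every two-step R-path is closed by a direct edge.
Euclidean (axiom 5): no — a R b and a R c, but not b R c.
Serial (axiom D): yes — every world has a successor (e.g. a R a).
Reflexive (axiom T): no — g is not related to itself.
So F validates K, K4; K45 would additionally require R to be Euclidean. The strongest is K4.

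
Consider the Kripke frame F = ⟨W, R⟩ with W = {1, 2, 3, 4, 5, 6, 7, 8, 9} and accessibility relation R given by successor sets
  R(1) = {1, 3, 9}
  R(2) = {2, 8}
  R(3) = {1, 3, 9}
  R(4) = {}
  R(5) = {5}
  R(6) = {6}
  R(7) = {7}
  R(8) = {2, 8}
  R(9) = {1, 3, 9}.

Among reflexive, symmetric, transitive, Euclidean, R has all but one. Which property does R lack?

Reflexive: no — 4 is not related to itself.
Symmetric: yes — every pair in R has its reverse in R.
Transitive: yes — every two-step R-path is closed by a direct edge.
Euclidean: yes — any two successors of a common world are R-related.
Only reflexive fails.

reflexive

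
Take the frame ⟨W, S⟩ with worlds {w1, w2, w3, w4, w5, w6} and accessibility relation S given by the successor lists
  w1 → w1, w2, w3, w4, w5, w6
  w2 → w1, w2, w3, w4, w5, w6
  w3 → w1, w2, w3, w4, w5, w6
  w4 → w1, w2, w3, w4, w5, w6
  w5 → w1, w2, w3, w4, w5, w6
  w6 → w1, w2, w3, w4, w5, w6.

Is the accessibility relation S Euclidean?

Euclidean: yes — any two successors of a common world are S-related.

Yes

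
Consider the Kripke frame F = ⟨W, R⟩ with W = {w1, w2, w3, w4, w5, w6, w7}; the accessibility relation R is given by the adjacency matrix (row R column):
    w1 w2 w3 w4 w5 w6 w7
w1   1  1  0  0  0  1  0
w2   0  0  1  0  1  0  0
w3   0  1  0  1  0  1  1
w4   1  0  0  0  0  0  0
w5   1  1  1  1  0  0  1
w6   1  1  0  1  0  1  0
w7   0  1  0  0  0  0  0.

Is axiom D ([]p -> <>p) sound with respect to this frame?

By correspondence theory, D is valid on a frame iff R is serial.
Serial: yes — every world has a successor (e.g. w1 R w1).

Yes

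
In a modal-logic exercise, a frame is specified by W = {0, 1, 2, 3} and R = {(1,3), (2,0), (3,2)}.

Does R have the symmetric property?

Symmetric: no — 1 R 3 but not 3 R 1.

No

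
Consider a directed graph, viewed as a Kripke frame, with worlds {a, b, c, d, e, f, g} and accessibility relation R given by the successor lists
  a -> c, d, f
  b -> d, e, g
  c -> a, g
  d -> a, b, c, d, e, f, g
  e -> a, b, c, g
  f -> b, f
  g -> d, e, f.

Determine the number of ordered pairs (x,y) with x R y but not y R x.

Enumerating: (a,f), (b,g), (c,g), (d,c), (d,e), (d,f), (e,a), (e,c), (f,b), (g,f).

10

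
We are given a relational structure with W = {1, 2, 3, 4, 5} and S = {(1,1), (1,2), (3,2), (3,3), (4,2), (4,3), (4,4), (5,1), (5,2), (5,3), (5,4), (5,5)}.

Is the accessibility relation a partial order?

No

Reflexive: no — 2 is not related to itself.
Transitive: yes — every two-step S-path is closed by a direct edge.
Antisymmetric: yes — no distinct pair is related both ways.
So S is not a partial order.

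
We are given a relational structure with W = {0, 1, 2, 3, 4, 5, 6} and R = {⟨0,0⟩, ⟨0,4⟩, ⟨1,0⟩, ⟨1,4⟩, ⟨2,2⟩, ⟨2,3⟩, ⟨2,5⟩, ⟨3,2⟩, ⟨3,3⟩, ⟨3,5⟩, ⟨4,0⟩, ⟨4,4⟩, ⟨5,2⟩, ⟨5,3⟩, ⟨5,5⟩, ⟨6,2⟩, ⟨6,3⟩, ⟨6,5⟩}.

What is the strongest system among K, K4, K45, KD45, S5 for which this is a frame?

KD45

Transitive (axiom 4): yes — every two-step R-path is closed by a direct edge.
Euclidean (axiom 5): yes — any two successors of a common world are R-related.
Serial (axiom D): yes — every world has a successor (e.g. 0 R 0).
Reflexive (axiom T): no — 1 is not related to itself.
So F validates K, K4, K45, KD45; S5 would additionally require R to be reflexive. The strongest is KD45.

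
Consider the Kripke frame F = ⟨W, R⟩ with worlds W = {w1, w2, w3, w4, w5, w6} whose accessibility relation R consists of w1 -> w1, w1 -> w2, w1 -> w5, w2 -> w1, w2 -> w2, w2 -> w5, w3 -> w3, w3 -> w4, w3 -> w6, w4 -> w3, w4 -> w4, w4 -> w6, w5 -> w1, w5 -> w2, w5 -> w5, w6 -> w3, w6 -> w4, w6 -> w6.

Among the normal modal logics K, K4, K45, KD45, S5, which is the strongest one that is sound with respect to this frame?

S5

Transitive (axiom 4): yes — every two-step R-path is closed by a direct edge.
Euclidean (axiom 5): yes — any two successors of a common world are R-related.
Serial (axiom D): yes — every world has a successor (e.g. w1 R w1).
Reflexive (axiom T): yes — every world is R-related to itself.
So F validates K, K4, K45, KD45, S5. The strongest is S5.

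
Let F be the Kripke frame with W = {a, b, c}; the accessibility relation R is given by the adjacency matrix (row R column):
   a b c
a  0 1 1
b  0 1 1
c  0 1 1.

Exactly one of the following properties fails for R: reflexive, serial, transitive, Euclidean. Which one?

reflexive

Reflexive: no — a is not related to itself.
Serial: yes — every world has a successor (e.g. a R b).
Transitive: yes — every two-step R-path is closed by a direct edge.
Euclidean: yes — any two successors of a common world are R-related.
Only reflexive fails.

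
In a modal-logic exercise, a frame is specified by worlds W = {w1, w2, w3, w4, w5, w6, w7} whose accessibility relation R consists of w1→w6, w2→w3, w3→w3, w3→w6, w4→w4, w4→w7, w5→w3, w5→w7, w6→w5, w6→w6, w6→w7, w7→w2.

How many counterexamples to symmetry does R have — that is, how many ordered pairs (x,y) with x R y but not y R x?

Enumerating: (w1,w6), (w2,w3), (w3,w6), (w4,w7), (w5,w3), (w5,w7), (w6,w5), (w6,w7), (w7,w2).

9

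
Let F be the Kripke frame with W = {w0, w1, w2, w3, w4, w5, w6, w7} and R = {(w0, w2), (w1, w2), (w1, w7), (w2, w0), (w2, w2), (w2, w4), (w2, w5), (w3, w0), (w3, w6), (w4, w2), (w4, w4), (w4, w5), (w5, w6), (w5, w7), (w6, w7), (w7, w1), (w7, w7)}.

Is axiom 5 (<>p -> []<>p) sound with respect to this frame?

Axiom 5 corresponds to the accessibility relation being Euclidean.
Euclidean: no — w1 R w2 and w1 R w7, but not w2 R w7.

No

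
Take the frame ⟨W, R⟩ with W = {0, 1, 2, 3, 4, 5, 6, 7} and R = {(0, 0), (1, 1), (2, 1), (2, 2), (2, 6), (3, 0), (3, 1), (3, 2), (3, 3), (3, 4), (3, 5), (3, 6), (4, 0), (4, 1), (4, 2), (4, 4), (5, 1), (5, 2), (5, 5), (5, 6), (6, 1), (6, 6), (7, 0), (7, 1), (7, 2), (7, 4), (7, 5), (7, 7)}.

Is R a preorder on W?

No

Reflexive: yes — every world is R-related to itself.
Transitive: no — 4 R 2 and 2 R 6, but not 4 R 6.
So R is not a preorder.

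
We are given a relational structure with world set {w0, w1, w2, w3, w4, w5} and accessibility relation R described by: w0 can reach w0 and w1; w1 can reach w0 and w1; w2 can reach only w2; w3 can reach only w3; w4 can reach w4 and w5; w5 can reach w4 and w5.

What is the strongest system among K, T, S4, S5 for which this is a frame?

Reflexive (axiom T): yes — every world is R-related to itself.
Transitive (axiom 4): yes — every two-step R-path is closed by a direct edge.
Euclidean (axiom 5): yes — any two successors of a common world are R-related.
So F validates K, T, S4, S5. The strongest is S5.

S5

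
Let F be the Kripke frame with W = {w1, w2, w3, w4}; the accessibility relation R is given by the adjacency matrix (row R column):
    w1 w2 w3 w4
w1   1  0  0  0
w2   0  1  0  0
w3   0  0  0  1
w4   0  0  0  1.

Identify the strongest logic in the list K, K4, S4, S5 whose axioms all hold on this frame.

K4

Transitive (axiom 4): yes — every two-step R-path is closed by a direct edge.
Reflexive (axiom T): no — w3 is not related to itself.
Euclidean (axiom 5): yes — any two successors of a common world are R-related.
So F validates K, K4; S4 would additionally require R to be reflexive. The strongest is K4.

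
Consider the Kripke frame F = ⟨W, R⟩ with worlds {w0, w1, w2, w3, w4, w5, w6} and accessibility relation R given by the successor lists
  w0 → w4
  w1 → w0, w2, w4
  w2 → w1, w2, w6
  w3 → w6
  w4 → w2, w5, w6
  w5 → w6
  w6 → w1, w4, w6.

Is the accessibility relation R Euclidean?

No

Euclidean: no — w1 R w0 and w1 R w2, but not w0 R w2.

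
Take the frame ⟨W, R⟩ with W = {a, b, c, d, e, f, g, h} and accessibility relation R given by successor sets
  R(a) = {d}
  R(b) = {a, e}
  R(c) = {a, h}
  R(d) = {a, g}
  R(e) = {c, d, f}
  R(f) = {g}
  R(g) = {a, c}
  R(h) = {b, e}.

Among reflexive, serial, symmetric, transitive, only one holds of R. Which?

Reflexive: no — a is not related to itself.
Serial: yes — every world has a successor (e.g. a R d).
Symmetric: no — b R a but not a R b.
Transitive: no — a R d and d R g, but not a R g.
Only serial holds.

serial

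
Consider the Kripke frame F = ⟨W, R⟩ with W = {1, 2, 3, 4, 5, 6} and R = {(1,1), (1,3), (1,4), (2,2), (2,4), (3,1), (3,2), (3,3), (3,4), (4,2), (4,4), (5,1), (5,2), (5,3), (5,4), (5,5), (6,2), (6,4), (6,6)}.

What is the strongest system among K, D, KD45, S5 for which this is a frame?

Serial (axiom D): yes — every world has a successor (e.g. 1 R 1).
Euclidean (axiom 5): no — 1 R 4 and 1 R 3, but not 4 R 3.
Transitive (axiom 4): no — 1 R 3 and 3 R 2, but not 1 R 2.
Reflexive (axiom T): yes — every world is R-related to itself.
So F validates K, D; KD45 would additionally require R to be Euclidean and transitive. The strongest is D.

D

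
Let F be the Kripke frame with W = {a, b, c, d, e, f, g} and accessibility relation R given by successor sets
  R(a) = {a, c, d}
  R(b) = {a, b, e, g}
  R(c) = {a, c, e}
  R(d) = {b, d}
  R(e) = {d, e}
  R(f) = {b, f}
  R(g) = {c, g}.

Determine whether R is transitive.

No

Transitive: no — a R c and c R e, but not a R e.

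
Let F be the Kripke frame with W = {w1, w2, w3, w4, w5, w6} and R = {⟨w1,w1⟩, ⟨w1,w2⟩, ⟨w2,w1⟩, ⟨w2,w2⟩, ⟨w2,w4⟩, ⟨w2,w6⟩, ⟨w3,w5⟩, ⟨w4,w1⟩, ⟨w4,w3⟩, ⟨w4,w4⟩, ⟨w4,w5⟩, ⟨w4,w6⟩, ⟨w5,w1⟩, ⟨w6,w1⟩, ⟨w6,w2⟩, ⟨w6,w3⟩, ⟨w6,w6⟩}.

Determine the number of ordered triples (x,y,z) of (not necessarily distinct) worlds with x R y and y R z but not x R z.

11

Enumerating: (w1,w2,w4), (w1,w2,w6), (w2,w4,w3), (w2,w4,w5), (w2,w6,w3), (w3,w5,w1), (w4,w1,w2), (w4,w6,w2), (w5,w1,w2), (w6,w2,w4), (w6,w3,w5).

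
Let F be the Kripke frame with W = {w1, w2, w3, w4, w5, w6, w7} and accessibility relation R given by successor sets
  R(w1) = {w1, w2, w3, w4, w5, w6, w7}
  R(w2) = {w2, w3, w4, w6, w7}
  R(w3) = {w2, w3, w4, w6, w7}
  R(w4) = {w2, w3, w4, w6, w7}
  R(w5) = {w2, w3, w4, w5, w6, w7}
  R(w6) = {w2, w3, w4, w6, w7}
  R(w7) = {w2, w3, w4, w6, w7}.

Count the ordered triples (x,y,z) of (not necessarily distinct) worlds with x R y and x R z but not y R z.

16

Enumerating: (w1,w2,w1), (w1,w2,w5), (w1,w3,w1), (w1,w3,w5), (w1,w4,w1), (w1,w4,w5), (w1,w5,w1), (w1,w6,w1), (w1,w6,w5), (w1,w7,w1), (w1,w7,w5), (w5,w2,w5), (w5,w3,w5), (w5,w4,w5), (w5,w6,w5), (w5,w7,w5).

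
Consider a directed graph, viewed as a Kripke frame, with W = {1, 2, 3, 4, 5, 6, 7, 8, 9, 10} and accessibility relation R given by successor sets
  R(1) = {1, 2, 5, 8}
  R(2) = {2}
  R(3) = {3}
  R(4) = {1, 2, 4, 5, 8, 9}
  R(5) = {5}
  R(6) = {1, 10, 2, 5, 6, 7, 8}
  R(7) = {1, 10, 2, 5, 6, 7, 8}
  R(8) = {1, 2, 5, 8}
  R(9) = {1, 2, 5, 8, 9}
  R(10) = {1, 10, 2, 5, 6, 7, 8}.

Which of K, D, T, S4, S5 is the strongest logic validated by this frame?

Serial (axiom D): yes — every world has a successor (e.g. 1 R 1).
Reflexive (axiom T): yes — every world is R-related to itself.
Transitive (axiom 4): yes — every two-step R-path is closed by a direct edge.
Euclidean (axiom 5): no — 1 R 2 and 1 R 5, but not 2 R 5.
So F validates K, D, T, S4; S5 would additionally require R to be Euclidean. The strongest is S4.

S4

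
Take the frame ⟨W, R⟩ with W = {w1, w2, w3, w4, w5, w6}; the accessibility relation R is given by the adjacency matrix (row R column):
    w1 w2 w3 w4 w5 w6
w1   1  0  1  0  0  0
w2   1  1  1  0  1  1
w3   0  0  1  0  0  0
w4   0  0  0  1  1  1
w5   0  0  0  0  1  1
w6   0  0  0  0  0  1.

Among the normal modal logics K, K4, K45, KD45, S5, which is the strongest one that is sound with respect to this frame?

Transitive (axiom 4): yes — every two-step R-path is closed by a direct edge.
Euclidean (axiom 5): no — w2 R w1 and w2 R w5, but not w1 R w5.
Serial (axiom D): yes — every world has a successor (e.g. w1 R w1).
Reflexive (axiom T): yes — every world is R-related to itself.
So F validates K, K4; K45 would additionally require R to be Euclidean. The strongest is K4.

K4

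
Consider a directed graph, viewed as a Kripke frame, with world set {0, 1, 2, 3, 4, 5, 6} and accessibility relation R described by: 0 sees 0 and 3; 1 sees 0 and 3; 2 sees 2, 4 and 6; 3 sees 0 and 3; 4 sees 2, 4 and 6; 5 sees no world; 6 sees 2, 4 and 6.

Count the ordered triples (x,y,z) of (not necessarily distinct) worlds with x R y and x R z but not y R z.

R is Euclidean; there are no such tuples.

0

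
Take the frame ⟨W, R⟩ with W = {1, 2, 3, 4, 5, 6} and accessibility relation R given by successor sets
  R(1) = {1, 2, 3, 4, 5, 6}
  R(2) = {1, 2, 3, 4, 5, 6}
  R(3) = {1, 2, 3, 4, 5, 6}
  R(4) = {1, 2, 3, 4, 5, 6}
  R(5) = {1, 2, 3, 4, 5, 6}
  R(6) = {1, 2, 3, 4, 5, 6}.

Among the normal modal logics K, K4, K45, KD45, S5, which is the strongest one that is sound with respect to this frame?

Transitive (axiom 4): yes — every two-step R-path is closed by a direct edge.
Euclidean (axiom 5): yes — any two successors of a common world are R-related.
Serial (axiom D): yes — every world has a successor (e.g. 1 R 1).
Reflexive (axiom T): yes — every world is R-related to itself.
So F validates K, K4, K45, KD45, S5. The strongest is S5.

S5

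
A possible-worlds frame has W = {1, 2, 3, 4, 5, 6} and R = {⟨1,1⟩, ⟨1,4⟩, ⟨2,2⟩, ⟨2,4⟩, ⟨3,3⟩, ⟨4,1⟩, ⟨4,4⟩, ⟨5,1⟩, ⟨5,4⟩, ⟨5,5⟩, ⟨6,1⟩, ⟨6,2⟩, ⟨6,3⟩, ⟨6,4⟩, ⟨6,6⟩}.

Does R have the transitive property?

No

Transitive: no — 2 R 4 and 4 R 1, but not 2 R 1.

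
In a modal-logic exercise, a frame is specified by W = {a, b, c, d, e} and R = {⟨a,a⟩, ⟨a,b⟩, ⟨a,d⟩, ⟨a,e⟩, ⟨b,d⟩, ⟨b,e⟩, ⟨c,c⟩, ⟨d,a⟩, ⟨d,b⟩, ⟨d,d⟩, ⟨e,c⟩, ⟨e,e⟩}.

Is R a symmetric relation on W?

No

Symmetric: no — a R b but not b R a.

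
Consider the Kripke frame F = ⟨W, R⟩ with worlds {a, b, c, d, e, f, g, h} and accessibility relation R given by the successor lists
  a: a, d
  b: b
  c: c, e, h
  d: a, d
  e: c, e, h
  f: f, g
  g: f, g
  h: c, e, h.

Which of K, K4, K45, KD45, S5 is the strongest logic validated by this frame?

S5

Transitive (axiom 4): yes — every two-step R-path is closed by a direct edge.
Euclidean (axiom 5): yes — any two successors of a common world are R-related.
Serial (axiom D): yes — every world has a successor (e.g. a R a).
Reflexive (axiom T): yes — every world is R-related to itself.
So F validates K, K4, K45, KD45, S5. The strongest is S5.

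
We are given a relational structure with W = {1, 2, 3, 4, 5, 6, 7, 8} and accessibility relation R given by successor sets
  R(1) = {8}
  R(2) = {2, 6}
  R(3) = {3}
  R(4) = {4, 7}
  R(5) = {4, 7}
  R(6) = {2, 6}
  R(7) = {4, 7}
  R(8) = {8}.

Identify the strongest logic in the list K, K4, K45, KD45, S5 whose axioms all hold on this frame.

Transitive (axiom 4): yes — every two-step R-path is closed by a direct edge.
Euclidean (axiom 5): yes — any two successors of a common world are R-related.
Serial (axiom D): yes — every world has a successor (e.g. 1 R 8).
Reflexive (axiom T): no — 1 is not related to itself.
So F validates K, K4, K45, KD45; S5 would additionally require R to be reflexive. The strongest is KD45.

KD45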